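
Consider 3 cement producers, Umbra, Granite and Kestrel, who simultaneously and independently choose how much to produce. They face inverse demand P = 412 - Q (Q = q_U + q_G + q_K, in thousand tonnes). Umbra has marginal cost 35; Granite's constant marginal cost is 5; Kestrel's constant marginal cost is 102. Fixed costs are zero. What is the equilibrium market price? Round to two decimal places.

Umbra's profit: π_U = (412 - Q)q_U - (35q_U). Setting ∂π_U/∂q_U = 0: 377 - 2q_U - (q_G + q_K) = 0.
Granite's first-order condition: 407 - 2q_G - (q_U + q_K) = 0.
Kestrel's first-order condition: 310 - 2q_K - (q_U + q_G) = 0.
Adding the 3 first-order conditions: 1094 − 4Q = 0, so Q = 547/2.
Back-substituting: q_U = (377 − 547/2) = 207/2, q_G = (407 − 547/2) = 267/2, q_K = (310 − 547/2) = 73/2.
Total output Q = 547/2, so price P = 412 - 547/2 = 277/2.

138.50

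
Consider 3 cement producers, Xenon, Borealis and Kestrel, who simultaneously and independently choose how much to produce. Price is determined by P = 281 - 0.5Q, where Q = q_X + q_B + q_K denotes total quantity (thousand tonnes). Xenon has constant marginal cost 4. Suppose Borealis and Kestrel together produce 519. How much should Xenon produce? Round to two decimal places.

17.50

With rivals' combined output fixed at 519, Xenon's profit is π_X = (281 - (1/2)·519 - (1/2)q_X)q_X - (4q_X) = (43/2 - (1/2)q_X)q_X - (4q_X).
∂π_X/∂q_X = 35/2 - q_X = 0, so q_X = 35/2.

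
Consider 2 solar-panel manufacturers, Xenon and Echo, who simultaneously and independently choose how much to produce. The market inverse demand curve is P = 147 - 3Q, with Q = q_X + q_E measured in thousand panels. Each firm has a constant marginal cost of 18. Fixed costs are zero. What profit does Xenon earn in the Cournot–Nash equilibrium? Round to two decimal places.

A representative firm's profit is π_i = q_i(147 - 3Q) - 18q_i.
First-order condition (treating rivals' output as given): 129 - 6q_i - 3q_j = 0.
By symmetry each firm produces the same amount; substituting q_j = q_i yields q_i = 129/9 = 43/3.
Price P = 147 - 3·(86/3) = 61.
Xenon's profit: (61 - 18)·(43/3) = 1849/3.

616.33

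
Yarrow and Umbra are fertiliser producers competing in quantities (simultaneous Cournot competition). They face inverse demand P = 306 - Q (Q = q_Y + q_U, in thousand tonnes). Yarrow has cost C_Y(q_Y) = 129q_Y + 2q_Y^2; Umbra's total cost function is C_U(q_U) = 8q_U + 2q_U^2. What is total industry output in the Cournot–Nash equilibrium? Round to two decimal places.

67.86

Yarrow's profit: π_Y = (306 - Q)q_Y - (129q_Y + 2q_Y²). Setting ∂π_Y/∂q_Y = 0: 177 - 6q_Y - (q_U) = 0.
Umbra's profit: π_U = (306 - Q)q_U - (8q_U + 2q_U²). Setting ∂π_U/∂q_U = 0: 298 - 6q_U - (q_Y) = 0.
Rearranging gives the reaction functions q_Y = (177 - q_U)/6 and q_U = (298 - q_Y)/6.
Substituting one into the other gives q_Y = 764/35 and q_U = 1611/35.
Total output Q = 764/35 + 1611/35 = 475/7.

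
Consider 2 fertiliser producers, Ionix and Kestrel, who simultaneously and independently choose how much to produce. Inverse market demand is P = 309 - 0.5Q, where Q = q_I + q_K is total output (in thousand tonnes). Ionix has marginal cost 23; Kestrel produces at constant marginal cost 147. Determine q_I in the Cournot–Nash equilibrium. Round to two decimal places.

273.33

Ionix's profit: π_I = (309 - 0.5Q)q_I - (23q_I). Setting ∂π_I/∂q_I = 0: 286 - q_I - (1/2)(q_K) = 0.
Kestrel's first-order condition: 162 - q_K - (1/2)(q_I) = 0.
Best responses: q_I = (286 - (1/2)q_K), q_K = (162 - (1/2)q_I).
Solving the pair: q_I = 820/3, q_K = 76/3.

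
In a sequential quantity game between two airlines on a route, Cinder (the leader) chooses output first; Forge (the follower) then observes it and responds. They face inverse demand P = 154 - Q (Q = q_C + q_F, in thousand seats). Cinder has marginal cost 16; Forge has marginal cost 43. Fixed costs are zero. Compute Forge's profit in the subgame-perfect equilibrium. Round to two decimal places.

The follower Forge best-responds to any q_C: π_F = (154 - Q)q_F - 43q_F.
Follower FOC: 111 - q_C - 2q_F = 0, so q_F(q_C) = (111 - q_C)/2.
The leader anticipates this reaction. Substituting into P = 154 - Q gives P = 197/2 - (1/2)q_C, so π_C = (197/2 - (1/2)q_C)q_C - 16q_C.
The leader's first-order condition 165/2 - q_C = 0 yields q_C = 165/2.
Then q_F = (111 - 165/2)/2 = 57/4.
Price P = 154 - 387/4 = 229/4.
Forge's profit: (229/4 - 43)·(57/4) = 203.0625.

203.06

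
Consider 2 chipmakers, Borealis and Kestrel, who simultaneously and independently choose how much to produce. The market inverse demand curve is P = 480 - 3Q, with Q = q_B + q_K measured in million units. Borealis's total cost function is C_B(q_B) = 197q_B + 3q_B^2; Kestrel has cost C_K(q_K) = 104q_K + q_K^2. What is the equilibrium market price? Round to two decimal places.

314.52

Borealis's profit: π_B = (480 - 3Q)q_B - (197q_B + 3q_B²). Setting ∂π_B/∂q_B = 0: 283 - 12q_B - 3(q_K) = 0.
Kestrel's profit: π_K = (480 - 3Q)q_K - (104q_K + q_K²). Setting ∂π_K/∂q_K = 0: 376 - 8q_K - 3(q_B) = 0.
Rearranging gives the reaction functions q_B = (283 - 3q_K)/12 and q_K = (376 - 3q_B)/8.
Substituting one into the other gives q_B = 1136/87 and q_K = 1221/29.
Total output Q = 55.1609, so price P = 480 - 3·55.1609 = 314.5172.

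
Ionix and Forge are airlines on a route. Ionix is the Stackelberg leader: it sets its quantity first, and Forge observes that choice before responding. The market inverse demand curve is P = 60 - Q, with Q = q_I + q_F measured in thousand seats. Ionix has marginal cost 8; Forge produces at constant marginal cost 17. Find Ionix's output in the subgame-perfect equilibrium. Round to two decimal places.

30.50

The follower Forge best-responds to any q_I: π_F = (60 - Q)q_F - 17q_F.
∂π_F/∂q_F = 43 - q_I - 2q_F = 0 gives the reaction function q_F = (43 - q_I)/2.
Ionix substitutes q_F(q_I) into its own profit: π_I = q_I(60 - q_I - (43 - q_I)/2) - 8q_I = (77/2 - (1/2)q_I)q_I - 8q_I.
The leader's first-order condition 61/2 - q_I = 0 yields q_I = 61/2.
Then q_F = (43 - 61/2)/2 = 25/4.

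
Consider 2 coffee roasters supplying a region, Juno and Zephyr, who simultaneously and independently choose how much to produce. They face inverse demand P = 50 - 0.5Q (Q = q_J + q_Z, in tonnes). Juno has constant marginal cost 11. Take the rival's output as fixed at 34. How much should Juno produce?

With the rival's output fixed at 34, Juno's profit is π_J = (50 - (1/2)·34 - (1/2)q_J)q_J - (11q_J) = (33 - (1/2)q_J)q_J - (11q_J).
∂π_J/∂q_J = 22 - q_J = 0, so q_J = 22.

22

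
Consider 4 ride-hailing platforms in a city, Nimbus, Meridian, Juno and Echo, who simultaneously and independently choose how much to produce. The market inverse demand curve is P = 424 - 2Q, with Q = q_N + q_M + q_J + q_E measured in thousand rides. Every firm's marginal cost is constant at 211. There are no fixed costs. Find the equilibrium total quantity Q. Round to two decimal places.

Each firm earns π_i = (424 - 2Q)q_i - 211q_i.
Setting ∂π_i/∂q_i = 0 with rivals' quantities fixed: 213 - 4q_i - 2·Σ_{j≠i} q_j = 0.
With identical firms every q_j equals q_i, so Σ_{j≠i} q_j = 3q_i and 213 = 10q_i, giving q_i = 213/10.
Total output Q = 213/10 + 213/10 + 213/10 + 213/10 = 426/5.

85.20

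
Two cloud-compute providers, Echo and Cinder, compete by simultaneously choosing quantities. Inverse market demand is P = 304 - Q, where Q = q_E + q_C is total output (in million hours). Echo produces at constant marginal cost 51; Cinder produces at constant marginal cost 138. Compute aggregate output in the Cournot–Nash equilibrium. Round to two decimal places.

139.67

Echo's profit: π_E = (304 - Q)q_E - (51q_E). Setting ∂π_E/∂q_E = 0: 253 - 2q_E - (q_C) = 0.
Cinder's profit: π_C = (304 - Q)q_C - (138q_C). Setting ∂π_C/∂q_C = 0: 166 - 2q_C - (q_E) = 0.
Best responses: q_E = (253 - q_C)/2, q_C = (166 - q_E)/2.
Substituting one into the other gives q_E = 340/3 and q_C = 79/3.
Total output Q = 340/3 + 79/3 = 419/3.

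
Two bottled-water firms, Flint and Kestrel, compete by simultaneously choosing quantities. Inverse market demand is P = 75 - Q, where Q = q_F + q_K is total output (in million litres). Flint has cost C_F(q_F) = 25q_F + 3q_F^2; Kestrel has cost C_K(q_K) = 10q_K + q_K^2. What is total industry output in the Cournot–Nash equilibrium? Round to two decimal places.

19.52

Flint's profit: π_F = (75 - Q)q_F - (25q_F + 3q_F²). Setting ∂π_F/∂q_F = 0: 50 - 8q_F - (q_K) = 0.
Kestrel's profit: π_K = (75 - Q)q_K - (10q_K + q_K²). Setting ∂π_K/∂q_K = 0: 65 - 4q_K - (q_F) = 0.
Rearranging gives the reaction functions q_F = (50 - q_K)/8 and q_K = (65 - q_F)/4.
Substituting one into the other gives q_F = 135/31 and q_K = 470/31.
Total output Q = 135/31 + 470/31 = 605/31.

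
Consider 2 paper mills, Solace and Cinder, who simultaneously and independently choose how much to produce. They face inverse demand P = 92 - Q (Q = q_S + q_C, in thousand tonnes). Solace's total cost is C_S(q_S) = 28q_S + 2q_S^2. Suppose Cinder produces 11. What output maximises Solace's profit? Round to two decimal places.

8.83

With the rival's output fixed at 11, Solace's profit is π_S = (92 - 11 - q_S)q_S - (28q_S + 2q_S²) = (81 - q_S)q_S - (28q_S + 2q_S²).
∂π_S/∂q_S = 53 - 6q_S = 0, so q_S = 53/6.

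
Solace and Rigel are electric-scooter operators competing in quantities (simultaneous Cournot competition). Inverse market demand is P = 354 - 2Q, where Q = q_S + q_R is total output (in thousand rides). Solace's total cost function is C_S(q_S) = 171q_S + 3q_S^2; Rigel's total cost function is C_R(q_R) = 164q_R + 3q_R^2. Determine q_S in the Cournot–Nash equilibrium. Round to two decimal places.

15.10

Solace's profit: π_S = (354 - 2Q)q_S - (171q_S + 3q_S²). Setting ∂π_S/∂q_S = 0: 183 - 10q_S - 2(q_R) = 0.
Rigel's profit: π_R = (354 - 2Q)q_R - (164q_R + 3q_R²). Setting ∂π_R/∂q_R = 0: 190 - 10q_R - 2(q_S) = 0.
Best responses: q_S = (183 - 2q_R)/10, q_R = (190 - 2q_S)/10.
Solving the pair: q_S = 725/48, q_R = 767/48.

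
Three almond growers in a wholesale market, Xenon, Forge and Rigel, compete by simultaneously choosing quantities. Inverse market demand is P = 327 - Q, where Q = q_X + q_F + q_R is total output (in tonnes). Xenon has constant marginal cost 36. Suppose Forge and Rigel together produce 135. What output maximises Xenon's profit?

78

With rivals' combined output fixed at 135, Xenon's profit is π_X = (327 - 135 - q_X)q_X - (36q_X) = (192 - q_X)q_X - (36q_X).
∂π_X/∂q_X = 156 - 2q_X = 0, so q_X = 78.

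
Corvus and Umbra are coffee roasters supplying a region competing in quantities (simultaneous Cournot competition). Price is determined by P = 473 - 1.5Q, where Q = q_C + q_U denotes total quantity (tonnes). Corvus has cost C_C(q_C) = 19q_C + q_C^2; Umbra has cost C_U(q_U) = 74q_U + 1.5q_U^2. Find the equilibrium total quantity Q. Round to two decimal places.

Corvus's profit: π_C = (473 - 1.5Q)q_C - (19q_C + q_C²). Setting ∂π_C/∂q_C = 0: 454 - 5q_C - (3/2)(q_U) = 0.
Umbra's profit: π_U = (473 - 1.5Q)q_U - (74q_U + (3/2)q_U²). Setting ∂π_U/∂q_U = 0: 399 - 6q_U - (3/2)(q_C) = 0.
So q_C = (454 - (3/2)q_U)/5 and q_U = (399 - (3/2)q_C)/6.
Solving the pair: q_C = 76.5946, q_U = 1752/37.
Total output Q = 76.5946 + 1752/37 = 123.9459.

123.95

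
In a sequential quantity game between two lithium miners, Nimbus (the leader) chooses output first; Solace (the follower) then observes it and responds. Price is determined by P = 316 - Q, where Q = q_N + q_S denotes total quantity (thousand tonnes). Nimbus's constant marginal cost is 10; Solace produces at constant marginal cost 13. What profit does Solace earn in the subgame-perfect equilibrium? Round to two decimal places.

The follower Solace best-responds to any q_N: π_S = (316 - Q)q_S - 13q_S.
∂π_S/∂q_S = 303 - q_N - 2q_S = 0 gives the reaction function q_S = (303 - q_N)/2.
The leader anticipates this reaction. Substituting into P = 316 - Q gives P = 329/2 - (1/2)q_N, so π_N = (329/2 - (1/2)q_N)q_N - 10q_N.
The leader's first-order condition 309/2 - q_N = 0 yields q_N = 309/2.
Then q_S = (303 - 309/2)/2 = 297/4.
Price P = 316 - 915/4 = 349/4.
Solace's profit: (349/4 - 13)·(297/4) = 5513.0625.

5513.06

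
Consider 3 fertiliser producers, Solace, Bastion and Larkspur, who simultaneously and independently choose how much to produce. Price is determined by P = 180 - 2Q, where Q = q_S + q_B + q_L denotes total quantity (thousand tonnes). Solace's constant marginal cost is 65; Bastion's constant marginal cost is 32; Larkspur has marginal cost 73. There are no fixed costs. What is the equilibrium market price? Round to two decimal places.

87.50

Solace's profit: π_S = (180 - 2Q)q_S - (65q_S). Setting ∂π_S/∂q_S = 0: 115 - 4q_S - 2(q_B + q_L) = 0.
Bastion's profit: π_B = (180 - 2Q)q_B - (32q_B). Setting ∂π_B/∂q_B = 0: 148 - 4q_B - 2(q_S + q_L) = 0.
Larkspur's first-order condition: 107 - 4q_L - 2(q_S + q_B) = 0.
Adding the 3 first-order conditions: 370 − 8Q = 0, so Q = 185/4.
Back-substituting: q_S = (115 − 185/2)/2 = 45/4, q_B = (148 − 185/2)/2 = 111/4, q_L = (107 − 185/2)/2 = 29/4.
Total output Q = 185/4, so price P = 180 - 2·(185/4) = 175/2.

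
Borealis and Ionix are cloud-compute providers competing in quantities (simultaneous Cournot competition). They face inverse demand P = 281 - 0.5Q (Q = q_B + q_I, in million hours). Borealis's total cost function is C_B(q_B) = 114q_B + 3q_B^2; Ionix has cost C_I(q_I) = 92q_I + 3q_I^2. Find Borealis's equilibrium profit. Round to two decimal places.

Borealis's profit: π_B = (281 - 0.5Q)q_B - (114q_B + 3q_B²). Setting ∂π_B/∂q_B = 0: 167 - 7q_B - (1/2)(q_I) = 0.
Ionix's first-order condition: 189 - 7q_I - (1/2)(q_B) = 0.
Rearranging gives the reaction functions q_B = (167 - (1/2)q_I)/7 and q_I = (189 - (1/2)q_B)/7.
Solving the pair: q_B = 22.0410, q_I = 25.4256.
Price P = 281 - (1/2)·(712/15) = 257.2667.
Borealis's profit: 257.2667·22.0410 - 114·22.0410 - 3·22.0410² = 1700.3238.

1700.32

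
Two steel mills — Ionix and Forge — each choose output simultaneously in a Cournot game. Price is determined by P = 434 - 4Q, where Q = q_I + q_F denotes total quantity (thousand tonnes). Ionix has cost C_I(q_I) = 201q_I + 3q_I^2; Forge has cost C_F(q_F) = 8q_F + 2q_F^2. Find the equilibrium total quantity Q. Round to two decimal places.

40.29

Ionix's profit: π_I = (434 - 4Q)q_I - (201q_I + 3q_I²). Setting ∂π_I/∂q_I = 0: 233 - 14q_I - 4(q_F) = 0.
Forge's profit: π_F = (434 - 4Q)q_F - (8q_F + 2q_F²). Setting ∂π_F/∂q_F = 0: 426 - 12q_F - 4(q_I) = 0.
So q_I = (233 - 4q_F)/14 and q_F = (426 - 4q_I)/12.
Solving the pair: q_I = 273/38, q_F = 629/19.
Total output Q = 273/38 + 629/19 = 1531/38.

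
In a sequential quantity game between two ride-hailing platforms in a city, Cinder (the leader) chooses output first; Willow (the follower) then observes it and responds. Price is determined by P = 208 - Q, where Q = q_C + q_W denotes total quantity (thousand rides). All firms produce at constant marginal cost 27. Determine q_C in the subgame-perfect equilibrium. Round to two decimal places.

90.50

The follower Willow best-responds to any q_C: π_W = (208 - Q)q_W - 27q_W.
Setting the follower's marginal profit to zero, 181 - q_C - 2q_W = 0, i.e. q_W = (181 - q_C)/2.
Cinder substitutes q_W(q_C) into its own profit: π_C = q_C(208 - q_C - (181 - q_C)/2) - 27q_C = (235/2 - (1/2)q_C)q_C - 27q_C.
Leader FOC: 181/2 - q_C = 0, so q_C = 181/2.
Then q_W = (181 - 181/2)/2 = 181/4.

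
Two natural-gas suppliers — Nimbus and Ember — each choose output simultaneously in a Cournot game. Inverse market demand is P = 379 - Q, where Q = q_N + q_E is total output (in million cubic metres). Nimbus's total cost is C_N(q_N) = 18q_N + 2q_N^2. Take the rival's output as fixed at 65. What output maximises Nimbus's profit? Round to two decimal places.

With the rival's output fixed at 65, Nimbus's profit is π_N = (379 - 65 - q_N)q_N - (18q_N + 2q_N²) = (314 - q_N)q_N - (18q_N + 2q_N²).
∂π_N/∂q_N = 296 - 6q_N = 0, so q_N = 148/3.

49.33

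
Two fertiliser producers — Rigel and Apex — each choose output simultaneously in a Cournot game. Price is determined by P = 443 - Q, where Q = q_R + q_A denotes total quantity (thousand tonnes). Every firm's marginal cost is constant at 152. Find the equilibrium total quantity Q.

194

A representative firm's profit is π_i = q_i(443 - Q) - 152q_i.
Setting ∂π_i/∂q_i = 0 with rivals' quantities fixed: 291 - 2q_i - q_j = 0.
With identical firms every q_j equals q_i, so q_j = q_i and 291 = 3q_i, giving q_i = 97.
Total output Q = 97 + 97 = 194.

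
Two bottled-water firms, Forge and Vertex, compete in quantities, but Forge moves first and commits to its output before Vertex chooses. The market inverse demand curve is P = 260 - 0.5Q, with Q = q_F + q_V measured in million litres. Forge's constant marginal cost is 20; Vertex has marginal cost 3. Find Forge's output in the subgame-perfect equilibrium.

The follower Vertex best-responds to any q_F: π_V = (260 - 0.5Q)q_V - 3q_V.
∂π_V/∂q_V = 257 - (1/2)q_F - q_V = 0 gives the reaction function q_V = (257 - (1/2)q_F).
The leader anticipates this reaction. Substituting into P = 260 - 0.5Q gives P = 263/2 - (1/4)q_F, so π_F = (263/2 - (1/4)q_F)q_F - 20q_F.
The leader's first-order condition 223/2 - (1/2)q_F = 0 yields q_F = 223.
Then q_V = (257 - (1/2)·223) = 291/2.

223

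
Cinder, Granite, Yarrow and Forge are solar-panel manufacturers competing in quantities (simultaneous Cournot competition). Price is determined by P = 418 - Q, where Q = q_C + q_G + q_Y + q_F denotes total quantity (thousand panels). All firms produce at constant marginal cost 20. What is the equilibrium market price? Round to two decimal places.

99.60

A representative firm's profit is π_i = q_i(418 - Q) - 20q_i.
First-order condition (treating rivals' output as given): 398 - 2q_i - Σ_{j≠i} q_j = 0.
By symmetry each firm produces the same amount; substituting Σ_{j≠i} q_j = 3q_i yields q_i = 398/5.
Total output Q = 1592/5, so price P = 418 - 1592/5 = 498/5.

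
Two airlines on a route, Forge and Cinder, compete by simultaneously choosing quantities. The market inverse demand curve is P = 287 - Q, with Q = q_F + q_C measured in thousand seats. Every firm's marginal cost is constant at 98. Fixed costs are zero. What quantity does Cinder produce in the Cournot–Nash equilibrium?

A representative firm's profit is π_i = q_i(287 - Q) - 98q_i.
First-order condition (treating rivals' output as given): 189 - 2q_i - q_j = 0.
With identical firms every q_j equals q_i, so q_j = q_i and 189 = 3q_i, giving q_i = 63.

63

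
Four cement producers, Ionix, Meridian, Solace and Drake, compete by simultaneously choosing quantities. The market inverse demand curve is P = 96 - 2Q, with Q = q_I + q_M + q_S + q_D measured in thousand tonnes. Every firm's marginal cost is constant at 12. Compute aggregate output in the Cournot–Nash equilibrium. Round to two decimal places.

A representative firm's profit is π_i = q_i(96 - 2Q) - 12q_i.
Setting ∂π_i/∂q_i = 0 with rivals' quantities fixed: 84 - 4q_i - 2·Σ_{j≠i} q_j = 0.
By symmetry each firm produces the same amount; substituting Σ_{j≠i} q_j = 3q_i yields q_i = 84/10 = 42/5.
Total output Q = 42/5 + 42/5 + 42/5 + 42/5 = 168/5.

33.60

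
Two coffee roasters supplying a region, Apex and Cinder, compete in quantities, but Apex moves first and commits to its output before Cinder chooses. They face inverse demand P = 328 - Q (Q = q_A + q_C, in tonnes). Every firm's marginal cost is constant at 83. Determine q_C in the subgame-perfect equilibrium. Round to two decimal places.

61.25

Solve by backward induction. Given q_A, the follower Cinder maximises π_C = (328 - q_A - q_C)q_C - 83q_C.
∂π_C/∂q_C = 245 - q_A - 2q_C = 0 gives the reaction function q_C = (245 - q_A)/2.
The leader anticipates this reaction. Substituting into P = 328 - Q gives P = 411/2 - (1/2)q_A, so π_A = (411/2 - (1/2)q_A)q_A - 83q_A.
Maximising: ∂π_A/∂q_A = 245/2 - q_A = 0, giving q_A = 245/2.
Then q_C = (245 - 245/2)/2 = 245/4.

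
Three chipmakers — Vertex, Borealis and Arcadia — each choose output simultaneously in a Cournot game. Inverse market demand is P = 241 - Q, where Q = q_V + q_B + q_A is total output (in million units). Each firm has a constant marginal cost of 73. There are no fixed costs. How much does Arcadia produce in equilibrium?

42

Each firm earns π_i = (241 - Q)q_i - 73q_i.
Setting ∂π_i/∂q_i = 0 with rivals' quantities fixed: 168 - 2q_i - Σ_{j≠i} q_j = 0.
By symmetry each firm produces the same amount; substituting Σ_{j≠i} q_j = 2q_i yields q_i = 168/4 = 42.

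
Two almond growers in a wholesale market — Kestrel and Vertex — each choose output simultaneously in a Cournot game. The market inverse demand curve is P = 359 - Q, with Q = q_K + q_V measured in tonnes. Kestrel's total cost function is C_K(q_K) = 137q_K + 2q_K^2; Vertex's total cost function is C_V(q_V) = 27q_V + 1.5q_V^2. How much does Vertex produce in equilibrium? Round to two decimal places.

Kestrel's profit: π_K = (359 - Q)q_K - (137q_K + 2q_K²). Setting ∂π_K/∂q_K = 0: 222 - 6q_K - (q_V) = 0.
Vertex's profit: π_V = (359 - Q)q_V - (27q_V + (3/2)q_V²). Setting ∂π_V/∂q_V = 0: 332 - 5q_V - (q_K) = 0.
So q_K = (222 - q_V)/6 and q_V = (332 - q_K)/5.
Substituting one into the other gives q_K = 778/29 and q_V = 1770/29.

61.03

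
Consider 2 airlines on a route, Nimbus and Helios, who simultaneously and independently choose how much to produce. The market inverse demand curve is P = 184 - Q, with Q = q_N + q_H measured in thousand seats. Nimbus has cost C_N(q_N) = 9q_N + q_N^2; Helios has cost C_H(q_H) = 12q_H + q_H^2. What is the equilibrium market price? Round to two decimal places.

114.60

Nimbus's profit: π_N = (184 - Q)q_N - (9q_N + q_N²). Setting ∂π_N/∂q_N = 0: 175 - 4q_N - (q_H) = 0.
Helios's profit: π_H = (184 - Q)q_H - (12q_H + q_H²). Setting ∂π_H/∂q_H = 0: 172 - 4q_H - (q_N) = 0.
So q_N = (175 - q_H)/4 and q_H = (172 - q_N)/4.
Solving the pair: q_N = 176/5, q_H = 171/5.
Total output Q = 347/5, so price P = 184 - 347/5 = 573/5.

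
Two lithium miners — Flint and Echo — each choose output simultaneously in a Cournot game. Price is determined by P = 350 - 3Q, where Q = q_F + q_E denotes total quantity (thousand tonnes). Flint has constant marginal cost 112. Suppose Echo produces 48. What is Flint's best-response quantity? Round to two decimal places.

15.67

With the rival's output fixed at 48, Flint's profit is π_F = (350 - 3·48 - 3q_F)q_F - (112q_F) = (206 - 3q_F)q_F - (112q_F).
∂π_F/∂q_F = 94 - 6q_F = 0, so q_F = 47/3.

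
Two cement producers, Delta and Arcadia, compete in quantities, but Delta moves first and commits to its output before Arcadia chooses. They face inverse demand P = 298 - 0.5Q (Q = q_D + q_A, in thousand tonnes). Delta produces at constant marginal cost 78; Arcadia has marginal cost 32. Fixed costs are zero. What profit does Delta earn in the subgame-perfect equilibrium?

7569

Solve by backward induction. Given q_D, the follower Arcadia maximises π_A = (298 - (1/2)q_D - (1/2)q_A)q_A - 32q_A.
Follower FOC: 266 - (1/2)q_D - q_A = 0, so q_A(q_D) = (266 - (1/2)q_D).
The leader anticipates this reaction. Substituting into P = 298 - 0.5Q gives P = 165 - (1/4)q_D, so π_D = (165 - (1/4)q_D)q_D - 78q_D.
The leader's first-order condition 87 - (1/2)q_D = 0 yields q_D = 174.
Then q_A = (266 - (1/2)·174) = 179.
Price P = 298 - (1/2)·353 = 243/2.
Delta's profit: (243/2 - 78)·174 = 7569.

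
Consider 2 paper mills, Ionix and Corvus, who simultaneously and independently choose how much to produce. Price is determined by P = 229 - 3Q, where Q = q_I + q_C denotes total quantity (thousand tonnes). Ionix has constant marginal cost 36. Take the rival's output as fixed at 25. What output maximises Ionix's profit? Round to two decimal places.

With the rival's output fixed at 25, Ionix's profit is π_I = (229 - 3·25 - 3q_I)q_I - (36q_I) = (154 - 3q_I)q_I - (36q_I).
∂π_I/∂q_I = 118 - 6q_I = 0, so q_I = 59/3.

19.67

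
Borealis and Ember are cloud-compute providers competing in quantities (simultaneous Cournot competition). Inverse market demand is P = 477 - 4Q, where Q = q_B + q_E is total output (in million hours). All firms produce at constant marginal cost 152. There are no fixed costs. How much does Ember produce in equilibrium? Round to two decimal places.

27.08

A representative firm's profit is π_i = q_i(477 - 4Q) - 152q_i.
First-order condition (treating rivals' output as given): 325 - 8q_i - 4q_j = 0.
By symmetry each firm produces the same amount; substituting q_j = q_i yields q_i = 325/12.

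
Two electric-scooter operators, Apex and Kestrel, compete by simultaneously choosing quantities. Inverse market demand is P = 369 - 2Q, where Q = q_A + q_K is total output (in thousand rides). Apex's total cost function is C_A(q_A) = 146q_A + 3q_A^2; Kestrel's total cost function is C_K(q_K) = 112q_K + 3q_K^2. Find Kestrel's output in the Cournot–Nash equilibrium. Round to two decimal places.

22.13

Apex's profit: π_A = (369 - 2Q)q_A - (146q_A + 3q_A²). Setting ∂π_A/∂q_A = 0: 223 - 10q_A - 2(q_K) = 0.
Kestrel's first-order condition: 257 - 10q_K - 2(q_A) = 0.
Best responses: q_A = (223 - 2q_K)/10, q_K = (257 - 2q_A)/10.
Solving the pair: q_A = 143/8, q_K = 177/8.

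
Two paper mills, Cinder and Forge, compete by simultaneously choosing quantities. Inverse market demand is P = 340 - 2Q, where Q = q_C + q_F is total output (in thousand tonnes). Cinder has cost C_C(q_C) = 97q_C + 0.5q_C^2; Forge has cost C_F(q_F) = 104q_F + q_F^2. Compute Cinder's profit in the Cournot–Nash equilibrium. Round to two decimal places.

Cinder's profit: π_C = (340 - 2Q)q_C - (97q_C + (1/2)q_C²). Setting ∂π_C/∂q_C = 0: 243 - 5q_C - 2(q_F) = 0.
Forge's profit: π_F = (340 - 2Q)q_F - (104q_F + q_F²). Setting ∂π_F/∂q_F = 0: 236 - 6q_F - 2(q_C) = 0.
Best responses: q_C = (243 - 2q_F)/5, q_F = (236 - 2q_C)/6.
Solving the pair: q_C = 493/13, q_F = 347/13.
Price P = 340 - 2·(840/13) = 210.7692.
Cinder's profit: 210.7692·(493/13) - 97·(493/13) - (1/2)(493/13)² = 3595.3994.

3595.40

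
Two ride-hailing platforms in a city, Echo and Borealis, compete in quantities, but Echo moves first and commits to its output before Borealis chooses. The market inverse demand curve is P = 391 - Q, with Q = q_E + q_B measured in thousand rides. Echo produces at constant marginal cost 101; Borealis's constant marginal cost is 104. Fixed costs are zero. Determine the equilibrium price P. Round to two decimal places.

174.25

The follower Borealis best-responds to any q_E: π_B = (391 - Q)q_B - 104q_B.
Setting the follower's marginal profit to zero, 287 - q_E - 2q_B = 0, i.e. q_B = (287 - q_E)/2.
Echo substitutes q_B(q_E) into its own profit: π_E = q_E(391 - q_E - (287 - q_E)/2) - 101q_E = (495/2 - (1/2)q_E)q_E - 101q_E.
Maximising: ∂π_E/∂q_E = 293/2 - q_E = 0, giving q_E = 293/2.
Then q_B = (287 - 293/2)/2 = 281/4.
Total output Q = 867/4, so price P = 391 - 867/4 = 697/4.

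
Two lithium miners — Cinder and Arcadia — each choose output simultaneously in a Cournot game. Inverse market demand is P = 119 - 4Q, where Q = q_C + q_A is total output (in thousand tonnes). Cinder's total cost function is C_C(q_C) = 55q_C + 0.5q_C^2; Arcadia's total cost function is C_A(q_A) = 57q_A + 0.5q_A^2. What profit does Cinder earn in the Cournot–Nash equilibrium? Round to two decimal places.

Cinder's profit: π_C = (119 - 4Q)q_C - (55q_C + (1/2)q_C²). Setting ∂π_C/∂q_C = 0: 64 - 9q_C - 4(q_A) = 0.
Arcadia's profit: π_A = (119 - 4Q)q_A - (57q_A + (1/2)q_A²). Setting ∂π_A/∂q_A = 0: 62 - 9q_A - 4(q_C) = 0.
Best responses: q_C = (64 - 4q_A)/9, q_A = (62 - 4q_C)/9.
Substituting one into the other gives q_C = 328/65 and q_A = 302/65.
Price P = 119 - 4·(126/13) = 1043/13.
Cinder's profit: (1043/13)·(328/65) - 55·(328/65) - (1/2)(328/65)² = 114.5865.

114.59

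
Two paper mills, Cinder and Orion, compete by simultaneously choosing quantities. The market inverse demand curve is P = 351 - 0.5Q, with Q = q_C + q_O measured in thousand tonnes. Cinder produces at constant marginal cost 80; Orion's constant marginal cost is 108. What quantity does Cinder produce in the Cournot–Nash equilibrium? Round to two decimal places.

Cinder's profit: π_C = (351 - 0.5Q)q_C - (80q_C). Setting ∂π_C/∂q_C = 0: 271 - q_C - (1/2)(q_O) = 0.
Orion's first-order condition: 243 - q_O - (1/2)(q_C) = 0.
So q_C = (271 - (1/2)q_O) and q_O = (243 - (1/2)q_C).
Solving the pair: q_C = 598/3, q_O = 430/3.

199.33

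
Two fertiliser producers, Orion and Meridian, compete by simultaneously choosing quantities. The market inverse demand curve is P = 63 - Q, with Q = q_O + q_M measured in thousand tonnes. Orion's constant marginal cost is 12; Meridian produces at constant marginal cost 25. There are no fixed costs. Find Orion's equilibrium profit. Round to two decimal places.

455.11

Orion's profit: π_O = (63 - Q)q_O - (12q_O). Setting ∂π_O/∂q_O = 0: 51 - 2q_O - (q_M) = 0.
Meridian's first-order condition: 38 - 2q_M - (q_O) = 0.
Best responses: q_O = (51 - q_M)/2, q_M = (38 - q_O)/2.
Solving the pair: q_O = 64/3, q_M = 25/3.
Price P = 63 - 89/3 = 100/3.
Orion's profit: (100/3 - 12)·(64/3) = 455.1111.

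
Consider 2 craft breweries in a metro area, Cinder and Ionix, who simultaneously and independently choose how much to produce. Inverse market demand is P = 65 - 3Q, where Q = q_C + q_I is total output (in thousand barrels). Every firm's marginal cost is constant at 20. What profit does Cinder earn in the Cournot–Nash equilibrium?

75

A representative firm's profit is π_i = q_i(65 - 3Q) - 20q_i.
Setting ∂π_i/∂q_i = 0 with rivals' quantities fixed: 45 - 6q_i - 3q_j = 0.
By symmetry each firm produces the same amount; substituting q_j = q_i yields q_i = 45/9 = 5.
Price P = 65 - 3·10 = 35.
Cinder's profit: (35 - 20)·5 = 75.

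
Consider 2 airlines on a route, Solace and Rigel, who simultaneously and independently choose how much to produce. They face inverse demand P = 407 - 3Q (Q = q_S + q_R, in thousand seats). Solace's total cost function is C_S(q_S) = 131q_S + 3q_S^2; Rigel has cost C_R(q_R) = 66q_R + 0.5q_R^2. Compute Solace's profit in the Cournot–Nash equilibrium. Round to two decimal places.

881.37

Solace's profit: π_S = (407 - 3Q)q_S - (131q_S + 3q_S²). Setting ∂π_S/∂q_S = 0: 276 - 12q_S - 3(q_R) = 0.
Rigel's first-order condition: 341 - 7q_R - 3(q_S) = 0.
So q_S = (276 - 3q_R)/12 and q_R = (341 - 3q_S)/7.
Substituting one into the other gives q_S = 303/25 and q_R = 1088/25.
Price P = 407 - 3·(1391/25) = 240.0800.
Solace's profit: 240.0800·(303/25) - 131·(303/25) - 3(303/25)² = 881.3664.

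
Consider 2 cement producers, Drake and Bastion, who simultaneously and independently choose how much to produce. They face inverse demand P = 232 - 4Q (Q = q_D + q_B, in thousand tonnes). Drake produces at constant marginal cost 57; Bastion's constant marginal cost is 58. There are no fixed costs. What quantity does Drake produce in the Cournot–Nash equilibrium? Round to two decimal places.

14.67

Drake's profit: π_D = (232 - 4Q)q_D - (57q_D). Setting ∂π_D/∂q_D = 0: 175 - 8q_D - 4(q_B) = 0.
Bastion's first-order condition: 174 - 8q_B - 4(q_D) = 0.
Best responses: q_D = (175 - 4q_B)/8, q_B = (174 - 4q_D)/8.
Solving the pair: q_D = 44/3, q_B = 173/12.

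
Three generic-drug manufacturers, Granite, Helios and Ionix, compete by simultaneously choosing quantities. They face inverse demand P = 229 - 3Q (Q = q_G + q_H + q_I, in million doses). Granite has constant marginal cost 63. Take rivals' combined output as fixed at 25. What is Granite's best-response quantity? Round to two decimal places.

15.17

With rivals' combined output fixed at 25, Granite's profit is π_G = (229 - 3·25 - 3q_G)q_G - (63q_G) = (154 - 3q_G)q_G - (63q_G).
∂π_G/∂q_G = 91 - 6q_G = 0, so q_G = 91/6.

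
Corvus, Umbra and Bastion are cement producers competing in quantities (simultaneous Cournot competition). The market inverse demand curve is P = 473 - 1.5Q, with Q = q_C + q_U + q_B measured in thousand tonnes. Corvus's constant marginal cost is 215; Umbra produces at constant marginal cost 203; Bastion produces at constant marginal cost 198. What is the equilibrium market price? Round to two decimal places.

272.25

Corvus's profit: π_C = (473 - 1.5Q)q_C - (215q_C). Setting ∂π_C/∂q_C = 0: 258 - 3q_C - (3/2)(q_U + q_B) = 0.
Umbra's first-order condition: 270 - 3q_U - (3/2)(q_C + q_B) = 0.
Bastion's first-order condition: 275 - 3q_B - (3/2)(q_C + q_U) = 0.
Summing all 3 equations gives 803 − 6Q = 0, hence Q = 803/6.
Back-substituting: q_C = (258 − 803/4)/(3/2) = 229/6, q_U = (270 − 803/4)/(3/2) = 277/6, q_B = (275 − 803/4)/(3/2) = 99/2.
Total output Q = 803/6, so price P = 473 - (3/2)·(803/6) = 1089/4.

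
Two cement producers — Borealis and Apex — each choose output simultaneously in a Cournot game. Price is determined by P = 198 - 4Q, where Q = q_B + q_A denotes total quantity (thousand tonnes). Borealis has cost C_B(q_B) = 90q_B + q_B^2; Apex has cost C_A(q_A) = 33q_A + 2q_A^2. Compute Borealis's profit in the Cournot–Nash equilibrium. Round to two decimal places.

186.99

Borealis's profit: π_B = (198 - 4Q)q_B - (90q_B + q_B²). Setting ∂π_B/∂q_B = 0: 108 - 10q_B - 4(q_A) = 0.
Apex's profit: π_A = (198 - 4Q)q_A - (33q_A + 2q_A²). Setting ∂π_A/∂q_A = 0: 165 - 12q_A - 4(q_B) = 0.
Best responses: q_B = (108 - 4q_A)/10, q_A = (165 - 4q_B)/12.
Solving the pair: q_B = 159/26, q_A = 609/52.
Price P = 198 - 4·(927/52) = 1647/13.
Borealis's profit: (1647/13)·(159/26) - 90·(159/26) - (159/26)² = 186.9896.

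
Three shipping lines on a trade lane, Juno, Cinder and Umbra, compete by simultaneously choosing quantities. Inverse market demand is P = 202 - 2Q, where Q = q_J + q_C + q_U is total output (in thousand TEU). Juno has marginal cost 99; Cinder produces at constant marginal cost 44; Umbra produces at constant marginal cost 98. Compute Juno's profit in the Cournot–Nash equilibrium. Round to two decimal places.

69.03

Juno's profit: π_J = (202 - 2Q)q_J - (99q_J). Setting ∂π_J/∂q_J = 0: 103 - 4q_J - 2(q_C + q_U) = 0.
Cinder's profit: π_C = (202 - 2Q)q_C - (44q_C). Setting ∂π_C/∂q_C = 0: 158 - 4q_C - 2(q_J + q_U) = 0.
Umbra's first-order condition: 104 - 4q_U - 2(q_J + q_C) = 0.
Adding the 3 conditions: 365 − 4Q − 4Q = 0, i.e. Q = 365/8.
Back-substituting: q_J = (103 − 365/4)/2 = 47/8, q_C = (158 − 365/4)/2 = 267/8, q_U = (104 − 365/4)/2 = 51/8.
Price P = 202 - 2·(365/8) = 443/4.
Juno's profit: (443/4 - 99)·(47/8) = 69.0313.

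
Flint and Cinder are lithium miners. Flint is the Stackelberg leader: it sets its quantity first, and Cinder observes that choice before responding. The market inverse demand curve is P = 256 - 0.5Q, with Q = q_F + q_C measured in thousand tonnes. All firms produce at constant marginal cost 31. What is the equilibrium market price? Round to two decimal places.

87.25

Solve by backward induction. Given q_F, the follower Cinder maximises π_C = (256 - (1/2)q_F - (1/2)q_C)q_C - 31q_C.
∂π_C/∂q_C = 225 - (1/2)q_F - q_C = 0 gives the reaction function q_C = (225 - (1/2)q_F).
Flint substitutes q_C(q_F) into its own profit: π_F = q_F(256 - (1/2)q_F - (225 - (1/2)q_F)/2) - 31q_F = (287/2 - (1/4)q_F)q_F - 31q_F.
Leader FOC: 225/2 - (1/2)q_F = 0, so q_F = 225.
Then q_C = (225 - (1/2)·225) = 225/2.
Total output Q = 675/2, so price P = 256 - (1/2)·(675/2) = 349/4.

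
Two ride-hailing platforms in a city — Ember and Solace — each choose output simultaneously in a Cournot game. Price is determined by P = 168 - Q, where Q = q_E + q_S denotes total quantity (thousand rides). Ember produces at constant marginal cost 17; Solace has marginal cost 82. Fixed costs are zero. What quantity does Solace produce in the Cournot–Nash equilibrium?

Ember's profit: π_E = (168 - Q)q_E - (17q_E). Setting ∂π_E/∂q_E = 0: 151 - 2q_E - (q_S) = 0.
Solace's profit: π_S = (168 - Q)q_S - (82q_S). Setting ∂π_S/∂q_S = 0: 86 - 2q_S - (q_E) = 0.
Rearranging gives the reaction functions q_E = (151 - q_S)/2 and q_S = (86 - q_E)/2.
Substituting one into the other gives q_E = 72 and q_S = 7.

7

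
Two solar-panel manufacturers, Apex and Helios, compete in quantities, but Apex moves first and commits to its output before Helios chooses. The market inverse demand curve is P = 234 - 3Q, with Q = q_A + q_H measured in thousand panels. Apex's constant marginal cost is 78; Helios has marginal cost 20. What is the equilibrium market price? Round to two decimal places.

102.50

The follower Helios best-responds to any q_A: π_H = (234 - 3Q)q_H - 20q_H.
∂π_H/∂q_H = 214 - 3q_A - 6q_H = 0 gives the reaction function q_H = (214 - 3q_A)/6.
The leader anticipates this reaction. Substituting into P = 234 - 3Q gives P = 127 - (3/2)q_A, so π_A = (127 - (3/2)q_A)q_A - 78q_A.
Leader FOC: 49 - 3q_A = 0, so q_A = 49/3.
Then q_H = (214 - 3·(49/3))/6 = 55/2.
Total output Q = 263/6, so price P = 234 - 3·(263/6) = 205/2.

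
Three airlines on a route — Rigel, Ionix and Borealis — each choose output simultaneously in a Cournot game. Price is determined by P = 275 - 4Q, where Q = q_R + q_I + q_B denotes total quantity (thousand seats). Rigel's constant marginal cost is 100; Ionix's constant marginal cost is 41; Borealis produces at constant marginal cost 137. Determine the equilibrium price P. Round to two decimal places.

Rigel's profit: π_R = (275 - 4Q)q_R - (100q_R). Setting ∂π_R/∂q_R = 0: 175 - 8q_R - 4(q_I + q_B) = 0.
Ionix's first-order condition: 234 - 8q_I - 4(q_R + q_B) = 0.
Borealis's first-order condition: 138 - 8q_B - 4(q_R + q_I) = 0.
Adding the 3 conditions: 547 − 8Q − 8Q = 0, i.e. Q = 547/16.
Back-substituting: q_R = (175 − 547/4)/4 = 153/16, q_I = (234 − 547/4)/4 = 389/16, q_B = (138 − 547/4)/4 = 5/16.
Total output Q = 547/16, so price P = 275 - 4·(547/16) = 553/4.

138.25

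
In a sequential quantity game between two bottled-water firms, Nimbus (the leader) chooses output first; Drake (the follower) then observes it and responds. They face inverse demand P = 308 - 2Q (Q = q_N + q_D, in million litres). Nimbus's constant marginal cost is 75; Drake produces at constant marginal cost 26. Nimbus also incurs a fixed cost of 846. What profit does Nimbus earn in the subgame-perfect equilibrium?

The follower Drake best-responds to any q_N: π_D = (308 - 2Q)q_D - 26q_D.
Follower FOC: 282 - 2q_N - 4q_D = 0, so q_D(q_N) = (282 - 2q_N)/4.
Nimbus substitutes q_D(q_N) into its own profit: π_N = q_N(308 - 2q_N - (282 - 2q_N)/2) - 75q_N = (167 - q_N)q_N - 75q_N.
Leader FOC: 92 - 2q_N = 0, so q_N = 46.
Then q_D = (282 - 2·46)/4 = 95/2.
Price P = 308 - 2·(187/2) = 121.
Nimbus's profit: (121 - 75)·46 - 846 = 1270.

1270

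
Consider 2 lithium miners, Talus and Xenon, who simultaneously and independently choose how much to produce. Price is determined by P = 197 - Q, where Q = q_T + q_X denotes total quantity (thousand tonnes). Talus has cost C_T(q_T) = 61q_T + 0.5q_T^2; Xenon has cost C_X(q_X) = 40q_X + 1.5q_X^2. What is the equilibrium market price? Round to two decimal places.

Talus's profit: π_T = (197 - Q)q_T - (61q_T + (1/2)q_T²). Setting ∂π_T/∂q_T = 0: 136 - 3q_T - (q_X) = 0.
Xenon's profit: π_X = (197 - Q)q_X - (40q_X + (3/2)q_X²). Setting ∂π_X/∂q_X = 0: 157 - 5q_X - (q_T) = 0.
So q_T = (136 - q_X)/3 and q_X = (157 - q_T)/5.
Solving the pair: q_T = 523/14, q_X = 335/14.
Total output Q = 429/7, so price P = 197 - 429/7 = 950/7.

135.71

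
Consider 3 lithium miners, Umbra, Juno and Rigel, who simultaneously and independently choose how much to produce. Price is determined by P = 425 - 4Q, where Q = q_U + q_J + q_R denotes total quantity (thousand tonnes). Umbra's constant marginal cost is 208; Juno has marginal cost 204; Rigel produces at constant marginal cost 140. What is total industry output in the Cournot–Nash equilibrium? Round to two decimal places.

Umbra's profit: π_U = (425 - 4Q)q_U - (208q_U). Setting ∂π_U/∂q_U = 0: 217 - 8q_U - 4(q_J + q_R) = 0.
Juno's profit: π_J = (425 - 4Q)q_J - (204q_J). Setting ∂π_J/∂q_J = 0: 221 - 8q_J - 4(q_U + q_R) = 0.
Rigel's first-order condition: 285 - 8q_R - 4(q_U + q_J) = 0.
Summing all 3 equations gives 723 − 16Q = 0, hence Q = 723/16.
Back-substituting: q_U = (217 − 723/4)/4 = 145/16, q_J = (221 − 723/4)/4 = 161/16, q_R = (285 − 723/4)/4 = 417/16.
Total output Q = 145/16 + 161/16 + 417/16 = 723/16.

45.19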